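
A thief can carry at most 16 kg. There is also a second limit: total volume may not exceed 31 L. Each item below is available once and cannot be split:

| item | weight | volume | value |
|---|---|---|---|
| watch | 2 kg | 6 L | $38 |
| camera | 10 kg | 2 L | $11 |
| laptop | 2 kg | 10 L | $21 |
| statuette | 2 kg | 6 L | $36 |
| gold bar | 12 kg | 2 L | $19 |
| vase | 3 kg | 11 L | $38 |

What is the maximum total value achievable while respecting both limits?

Feasible sets respecting both limits:
- watch+statuette+vase: weight 7, volume 23, value 112
- watch+camera+laptop+statuette: weight 16, volume 24, value 106
- watch+laptop+vase: weight 7, volume 27, value 97
- watch+laptop+statuette: weight 6, volume 22, value 95
Best: $112.

$112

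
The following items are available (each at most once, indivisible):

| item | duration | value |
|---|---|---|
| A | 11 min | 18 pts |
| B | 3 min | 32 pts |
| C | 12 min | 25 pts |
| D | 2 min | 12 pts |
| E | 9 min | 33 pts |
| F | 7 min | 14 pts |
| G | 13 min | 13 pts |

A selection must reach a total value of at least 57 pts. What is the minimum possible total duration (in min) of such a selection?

Subsets with value ≥ 57, sorted by total duration:
- B+E: duration 12, value 65
- B+D+F: duration 12, value 58
- B+D+E: duration 14, value 77
Minimum duration: 12 min.

12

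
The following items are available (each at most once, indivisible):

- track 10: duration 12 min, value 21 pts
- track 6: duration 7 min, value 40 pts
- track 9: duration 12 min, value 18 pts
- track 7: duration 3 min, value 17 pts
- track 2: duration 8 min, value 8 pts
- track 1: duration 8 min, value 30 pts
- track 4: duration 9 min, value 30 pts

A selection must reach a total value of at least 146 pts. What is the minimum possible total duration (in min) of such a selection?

Subsets with value ≥ 146, sorted by total duration:
- track 10+track 6+track 7+track 2+track 1+track 4: duration 47, value 146
- track 10+track 6+track 9+track 7+track 1+track 4: duration 51, value 156
Minimum duration: 47 min.

47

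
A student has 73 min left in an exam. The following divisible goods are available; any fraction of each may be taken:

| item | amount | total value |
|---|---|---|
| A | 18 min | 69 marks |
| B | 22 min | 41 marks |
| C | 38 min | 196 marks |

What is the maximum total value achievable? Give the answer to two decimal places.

Take in order of value per unit:
- C (196/38 per unit): all 38 → value 196, running total 196.00
- A (69/18 per unit): all 18 → value 69, running total 265.00
- B (41/22 per unit): 17 of 22 → value 17×41/22 = 31.6818, running total 296.68
Total 296.68.

296.68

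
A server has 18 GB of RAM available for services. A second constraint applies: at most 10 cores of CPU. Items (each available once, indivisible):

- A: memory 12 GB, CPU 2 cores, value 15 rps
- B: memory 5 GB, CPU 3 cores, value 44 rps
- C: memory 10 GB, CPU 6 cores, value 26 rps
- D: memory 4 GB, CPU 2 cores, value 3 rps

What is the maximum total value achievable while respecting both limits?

Feasible sets respecting both limits:
- B+C: memory 15, CPU 9, value 70
- A+B: memory 17, CPU 5, value 59
- B+D: memory 9, CPU 5, value 47
- B: memory 5, CPU 3, value 44
Best: 70 rps.

70 rps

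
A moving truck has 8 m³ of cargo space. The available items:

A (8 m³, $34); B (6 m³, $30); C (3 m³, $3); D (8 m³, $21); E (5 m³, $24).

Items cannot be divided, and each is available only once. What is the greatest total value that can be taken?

Check high-value combinations within 8 m³:
- A: volume 8, value 34
- B: volume 6, value 30
- C+E: volume 3+5=8, value 3+24=27
- E: volume 5, value 24
- D: volume 8, value 21
Best: $34.

$34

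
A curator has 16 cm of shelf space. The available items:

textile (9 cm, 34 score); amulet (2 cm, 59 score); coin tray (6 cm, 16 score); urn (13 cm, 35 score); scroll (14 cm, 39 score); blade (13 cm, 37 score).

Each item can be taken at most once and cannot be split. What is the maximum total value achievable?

98 score

Check high-value combinations within 16 cm:
- amulet+scroll: length 2+14=16, value 59+39=98
- amulet+blade: length 2+13=15, value 59+37=96
- amulet+urn: length 2+13=15, value 59+35=94
- textile+amulet: length 9+2=11, value 34+59=93
Best: 98 score.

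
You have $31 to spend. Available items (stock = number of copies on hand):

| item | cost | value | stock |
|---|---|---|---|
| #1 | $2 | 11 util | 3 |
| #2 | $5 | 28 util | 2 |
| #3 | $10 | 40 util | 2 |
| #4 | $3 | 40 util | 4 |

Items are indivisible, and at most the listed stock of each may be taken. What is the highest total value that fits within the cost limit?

Best selections within cost 31 and stock limits:
- 2×#1 + 1×#2 + 1×#3 + 4×#4: cost 31, value 250
- 3×#1 + 2×#2 + 4×#4: cost 28, value 249
- 1×#1 + 1×#2 + 1×#3 + 4×#4: cost 29, value 239
Best: 250 util.

250 util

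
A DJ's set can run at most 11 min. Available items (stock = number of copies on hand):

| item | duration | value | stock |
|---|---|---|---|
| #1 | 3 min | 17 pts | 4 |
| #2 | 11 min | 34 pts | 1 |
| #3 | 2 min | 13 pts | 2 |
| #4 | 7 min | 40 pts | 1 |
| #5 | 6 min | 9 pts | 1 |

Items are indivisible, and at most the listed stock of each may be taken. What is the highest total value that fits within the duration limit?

66 pts

Best selections within duration 11 and stock limits:
- 2×#3 + 1×#4: duration 11, value 66
- 3×#1 + 1×#3: duration 11, value 64
- 2×#1 + 2×#3: duration 10, value 60
- 1×#1 + 1×#4: duration 10, value 57
Best: 66 pts.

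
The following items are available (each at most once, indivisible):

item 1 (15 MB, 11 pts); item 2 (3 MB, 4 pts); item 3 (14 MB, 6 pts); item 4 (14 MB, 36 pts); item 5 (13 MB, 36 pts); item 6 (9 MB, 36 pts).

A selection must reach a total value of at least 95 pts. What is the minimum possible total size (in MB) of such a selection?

36

Subsets with value ≥ 95, sorted by total size:
- item 4+item 5+item 6: size 36, value 108
- item 2+item 4+item 5+item 6: size 39, value 112
- item 3+item 4+item 5+item 6: size 50, value 114
Minimum size: 36 MB.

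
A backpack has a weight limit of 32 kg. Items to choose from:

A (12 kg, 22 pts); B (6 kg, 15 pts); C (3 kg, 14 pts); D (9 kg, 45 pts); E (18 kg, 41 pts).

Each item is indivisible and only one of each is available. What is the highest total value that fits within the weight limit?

Check high-value combinations within 32 kg:
- C+D+E: weight 3+9+18=30, value 14+45+41=100
- A+B+C+D: weight 12+6+3+9=30, value 22+15+14+45=96
- D+E: weight 9+18=27, value 45+41=86
Best: 100 pts.

100 pts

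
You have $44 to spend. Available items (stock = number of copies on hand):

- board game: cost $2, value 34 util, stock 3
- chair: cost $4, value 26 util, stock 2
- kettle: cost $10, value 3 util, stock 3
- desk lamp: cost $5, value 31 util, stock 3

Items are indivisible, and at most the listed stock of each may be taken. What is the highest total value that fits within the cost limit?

Top feasible selections:
- 3×board game + 2×chair + 1×kettle + 3×desk lamp: cost 39, value 250
- 3×board game + 2×chair + 3×desk lamp: cost 29, value 247
Best: 250 util.

250 util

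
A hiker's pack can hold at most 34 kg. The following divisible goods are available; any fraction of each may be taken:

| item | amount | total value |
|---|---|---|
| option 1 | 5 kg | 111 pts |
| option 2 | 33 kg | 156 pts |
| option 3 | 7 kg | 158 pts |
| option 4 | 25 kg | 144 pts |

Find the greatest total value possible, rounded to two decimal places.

395.72

Take in order of value per unit:
- option 3 (158/7 per unit): all 7 → value 158, running total 158.00
- option 1 (111/5 per unit): all 5 → value 111, running total 269.00
- option 4 (144/25 per unit): 22 of 25 → value 22×144/25 = 126.7200, running total 395.72
Total 395.72.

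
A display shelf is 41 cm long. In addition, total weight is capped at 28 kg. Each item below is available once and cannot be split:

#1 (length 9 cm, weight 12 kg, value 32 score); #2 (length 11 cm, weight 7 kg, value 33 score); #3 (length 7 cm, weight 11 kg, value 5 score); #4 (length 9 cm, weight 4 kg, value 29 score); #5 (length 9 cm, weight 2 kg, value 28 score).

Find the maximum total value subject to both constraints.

Feasible sets respecting both limits:
- #1+#2+#4+#5: length 38, weight 25, value 122
- #2+#3+#4+#5: length 36, weight 24, value 95
- #1+#2+#4: length 29, weight 23, value 94
- #1+#2+#5: length 29, weight 21, value 93
Best: 122 score.

122 score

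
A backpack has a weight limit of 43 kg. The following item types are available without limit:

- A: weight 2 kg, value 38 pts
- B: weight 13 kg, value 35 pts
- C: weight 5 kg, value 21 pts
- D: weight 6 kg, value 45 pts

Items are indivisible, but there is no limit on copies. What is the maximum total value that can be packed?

798 pts

Best value-per-unit is A at 38/2, and filling with it alone uses weight 21×2=42. No mix of the others beats 21×38 = 798.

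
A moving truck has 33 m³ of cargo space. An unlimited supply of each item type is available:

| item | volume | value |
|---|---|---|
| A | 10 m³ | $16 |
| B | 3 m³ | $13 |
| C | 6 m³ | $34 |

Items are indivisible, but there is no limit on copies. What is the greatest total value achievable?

Best value-per-unit is C at 34/6; filling with it alone gives 5×34 = 170.
Optimal mix: 1×B + 5×C → volume 33, value 183.

$183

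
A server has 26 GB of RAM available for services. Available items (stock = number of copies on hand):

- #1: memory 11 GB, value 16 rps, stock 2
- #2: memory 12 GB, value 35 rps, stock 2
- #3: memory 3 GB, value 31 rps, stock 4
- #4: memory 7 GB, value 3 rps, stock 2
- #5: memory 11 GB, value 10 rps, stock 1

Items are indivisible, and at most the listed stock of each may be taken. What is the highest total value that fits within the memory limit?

159 rps

Best selections within memory 26 and stock limits:
- 1×#2 + 4×#3: memory 24, value 159
- 1×#1 + 4×#3: memory 23, value 140
- 4×#3 + 1×#5: memory 23, value 134
- 4×#3 + 2×#4: memory 26, value 130
Best: 159 rps.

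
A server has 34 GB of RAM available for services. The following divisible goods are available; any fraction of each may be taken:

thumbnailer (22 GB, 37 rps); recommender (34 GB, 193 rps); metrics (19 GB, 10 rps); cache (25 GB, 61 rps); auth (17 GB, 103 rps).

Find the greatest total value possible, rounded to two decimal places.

Take in order of value per unit:
- auth (103/17 per unit): all 17 → value 103, running total 103.00
- recommender (193/34 per unit): 17 of 34 → value 17×193/34 = 96.5000, running total 199.50
Total 199.50.

199.50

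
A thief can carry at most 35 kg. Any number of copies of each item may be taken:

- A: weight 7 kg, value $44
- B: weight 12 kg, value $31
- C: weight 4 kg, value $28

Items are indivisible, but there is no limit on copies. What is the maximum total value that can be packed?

$240

Best value-per-unit is C at 28/4; filling with it alone gives 8×28 = 224.
Optimal mix: 1×A + 7×C → weight 35, value 240.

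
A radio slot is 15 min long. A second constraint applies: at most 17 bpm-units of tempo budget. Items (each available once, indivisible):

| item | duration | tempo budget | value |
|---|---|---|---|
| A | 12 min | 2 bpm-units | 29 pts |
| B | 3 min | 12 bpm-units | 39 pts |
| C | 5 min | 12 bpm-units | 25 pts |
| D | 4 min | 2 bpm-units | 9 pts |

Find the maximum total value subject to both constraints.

Feasible sets respecting both limits:
- A+B: duration 15, tempo budget 14, value 68
- B+D: duration 7, tempo budget 14, value 48
- B: duration 3, tempo budget 12, value 39
Best: 68 pts.

68 pts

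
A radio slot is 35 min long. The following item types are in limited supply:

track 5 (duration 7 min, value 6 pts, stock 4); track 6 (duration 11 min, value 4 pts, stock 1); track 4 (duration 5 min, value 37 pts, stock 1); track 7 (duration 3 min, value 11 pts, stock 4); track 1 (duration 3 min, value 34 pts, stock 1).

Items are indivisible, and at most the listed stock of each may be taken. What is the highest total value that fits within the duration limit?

127 pts

Top feasible selections:
- 2×track 5 + 1×track 4 + 4×track 7 + 1×track 1: duration 34, value 127
- 1×track 5 + 1×track 4 + 4×track 7 + 1×track 1: duration 27, value 121
- 1×track 6 + 1×track 4 + 4×track 7 + 1×track 1: duration 31, value 119
- 2×track 5 + 1×track 4 + 3×track 7 + 1×track 1: duration 31, value 116
Best: 127 pts.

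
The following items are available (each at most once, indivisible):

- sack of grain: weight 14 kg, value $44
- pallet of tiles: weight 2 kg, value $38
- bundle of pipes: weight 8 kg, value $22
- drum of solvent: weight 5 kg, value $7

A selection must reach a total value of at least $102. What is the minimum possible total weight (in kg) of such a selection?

Subsets with value ≥ 102, sorted by total weight:
- sack of grain+pallet of tiles+bundle of pipes: weight 24, value 104
- sack of grain+pallet of tiles+bundle of pipes+drum of solvent: weight 29, value 111
Minimum weight: 24 kg.

24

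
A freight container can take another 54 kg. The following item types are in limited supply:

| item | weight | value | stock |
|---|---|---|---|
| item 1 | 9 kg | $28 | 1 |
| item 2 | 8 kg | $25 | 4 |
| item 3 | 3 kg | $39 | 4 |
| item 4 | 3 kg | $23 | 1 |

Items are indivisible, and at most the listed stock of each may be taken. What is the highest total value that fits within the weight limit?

$284

Best selections within weight 54 and stock limits:
- 1×item 1 + 4×item 2 + 4×item 3: weight 53, value 284
- 1×item 1 + 3×item 2 + 4×item 3 + 1×item 4: weight 48, value 282
Best: $284.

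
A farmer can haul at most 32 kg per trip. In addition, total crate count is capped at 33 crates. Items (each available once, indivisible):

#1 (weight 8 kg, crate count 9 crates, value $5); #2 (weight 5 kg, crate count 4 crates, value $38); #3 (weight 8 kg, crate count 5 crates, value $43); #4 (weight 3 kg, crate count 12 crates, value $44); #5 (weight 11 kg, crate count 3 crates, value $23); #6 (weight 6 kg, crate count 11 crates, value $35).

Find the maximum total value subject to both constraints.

$160

Feasible sets respecting both limits:
- #2+#3+#4+#6: weight 22, crate count 32, value 160
- #2+#3+#4+#5: weight 27, crate count 24, value 148
- #3+#4+#5+#6: weight 28, crate count 31, value 145
- #2+#4+#5+#6: weight 25, crate count 30, value 140
Best: $160.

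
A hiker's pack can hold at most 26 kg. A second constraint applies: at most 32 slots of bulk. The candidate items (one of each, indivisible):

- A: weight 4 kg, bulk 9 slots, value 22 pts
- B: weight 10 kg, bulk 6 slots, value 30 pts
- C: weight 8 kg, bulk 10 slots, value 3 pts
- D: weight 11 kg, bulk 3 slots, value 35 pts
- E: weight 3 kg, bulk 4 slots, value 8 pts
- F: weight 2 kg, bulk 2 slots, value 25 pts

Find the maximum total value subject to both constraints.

98 pts

Feasible sets respecting both limits:
- B+D+E+F: weight 26, bulk 15, value 98
- B+D+F: weight 23, bulk 11, value 90
- A+D+E+F: weight 20, bulk 18, value 90
Best: 98 pts.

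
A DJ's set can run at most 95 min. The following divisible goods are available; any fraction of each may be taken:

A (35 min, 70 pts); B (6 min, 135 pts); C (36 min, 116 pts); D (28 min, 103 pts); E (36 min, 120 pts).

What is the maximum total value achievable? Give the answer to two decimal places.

438.56

Take in order of value per unit:
- B (135/6 per unit): all 6 → value 135, running total 135.00
- D (103/28 per unit): all 28 → value 103, running total 238.00
- E (120/36 per unit): all 36 → value 120, running total 358.00
- C (116/36 per unit): 25 of 36 → value 25×116/36 = 80.5556, running total 438.56
Total 438.56.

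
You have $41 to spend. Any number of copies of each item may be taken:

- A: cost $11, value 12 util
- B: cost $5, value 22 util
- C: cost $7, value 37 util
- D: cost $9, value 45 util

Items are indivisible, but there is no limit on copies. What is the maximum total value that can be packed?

209 util

Best value-per-unit is C at 37/7; filling with it alone gives 5×37 = 185.
Optimal mix: 2×C + 3×D → cost 41, value 209.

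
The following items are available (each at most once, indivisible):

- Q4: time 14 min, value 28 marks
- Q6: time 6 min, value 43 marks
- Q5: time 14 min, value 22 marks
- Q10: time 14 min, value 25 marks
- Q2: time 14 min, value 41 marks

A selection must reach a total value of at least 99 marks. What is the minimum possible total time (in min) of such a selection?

34

Subsets with value ≥ 99, sorted by total time:
- Q4+Q6+Q2: time 34, value 112
- Q6+Q10+Q2: time 34, value 109
Minimum time: 34 min.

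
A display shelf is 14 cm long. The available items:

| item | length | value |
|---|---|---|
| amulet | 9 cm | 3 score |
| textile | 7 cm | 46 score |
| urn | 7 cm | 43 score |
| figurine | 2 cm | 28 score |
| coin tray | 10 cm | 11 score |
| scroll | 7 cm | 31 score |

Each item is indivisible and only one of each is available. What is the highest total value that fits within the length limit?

89 score

Check high-value combinations within 14 cm:
- textile+urn: length 7+7=14, value 46+43=89
- textile+scroll: length 7+7=14, value 46+31=77
- textile+figurine: length 7+2=9, value 46+28=74
- urn+scroll: length 7+7=14, value 43+31=74
Best: 89 score.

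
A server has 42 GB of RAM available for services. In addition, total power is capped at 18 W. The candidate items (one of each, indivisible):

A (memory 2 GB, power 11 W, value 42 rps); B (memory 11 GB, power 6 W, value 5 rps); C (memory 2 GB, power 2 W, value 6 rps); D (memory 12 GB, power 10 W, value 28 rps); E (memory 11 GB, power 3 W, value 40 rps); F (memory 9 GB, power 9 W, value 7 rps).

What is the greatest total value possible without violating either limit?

Feasible sets respecting both limits:
- A+C+E: memory 15, power 16, value 88
- A+E: memory 13, power 14, value 82
- C+D+E: memory 25, power 15, value 74
Best: 88 rps.

88 rps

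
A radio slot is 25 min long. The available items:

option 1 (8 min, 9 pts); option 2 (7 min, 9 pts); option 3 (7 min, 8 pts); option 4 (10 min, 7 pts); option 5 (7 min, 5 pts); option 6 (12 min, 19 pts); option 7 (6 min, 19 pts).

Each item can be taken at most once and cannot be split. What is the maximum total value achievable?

Check high-value combinations within 25 min:
- option 2+option 6+option 7: duration 7+12+6=25, value 9+19+19=47
- option 3+option 6+option 7: duration 7+12+6=25, value 8+19+19=46
- option 5+option 6+option 7: duration 7+12+6=25, value 5+19+19=43
Best: 47 pts.

47 pts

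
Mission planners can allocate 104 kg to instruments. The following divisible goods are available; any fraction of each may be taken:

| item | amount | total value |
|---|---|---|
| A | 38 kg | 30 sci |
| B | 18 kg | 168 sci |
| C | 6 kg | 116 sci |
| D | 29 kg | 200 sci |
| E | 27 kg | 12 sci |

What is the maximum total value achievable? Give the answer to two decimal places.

519.78

Take in order of value per unit:
- C (116/6 per unit): all 6 → value 116, running total 116.00
- B (168/18 per unit): all 18 → value 168, running total 284.00
- D (200/29 per unit): all 29 → value 200, running total 484.00
- A (30/38 per unit): all 38 → value 30, running total 514.00
- E (12/27 per unit): 13 of 27 → value 13×12/27 = 5.7778, running total 519.78
Total 519.78.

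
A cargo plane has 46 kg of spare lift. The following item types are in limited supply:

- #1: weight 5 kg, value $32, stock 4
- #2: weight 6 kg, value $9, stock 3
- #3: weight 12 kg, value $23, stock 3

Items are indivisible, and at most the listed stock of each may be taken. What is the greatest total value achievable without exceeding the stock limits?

$174

Best selections within weight 46 and stock limits:
- 4×#1 + 2×#3: weight 44, value 174
- 4×#1 + 2×#2 + 1×#3: weight 44, value 169
Best: $174.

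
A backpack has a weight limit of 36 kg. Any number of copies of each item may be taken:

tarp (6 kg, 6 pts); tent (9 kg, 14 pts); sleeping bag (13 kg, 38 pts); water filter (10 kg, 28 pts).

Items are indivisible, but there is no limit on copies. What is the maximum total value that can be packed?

104 pts

Best value-per-unit is sleeping bag at 38/13; filling with it alone gives 2×38 = 76.
Optimal mix: 2×sleeping bag + 1×water filter → weight 36, value 104.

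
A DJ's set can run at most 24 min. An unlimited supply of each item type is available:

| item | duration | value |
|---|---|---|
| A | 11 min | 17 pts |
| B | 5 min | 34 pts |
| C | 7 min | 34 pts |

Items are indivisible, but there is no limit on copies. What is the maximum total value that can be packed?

136 pts

Best value-per-unit is B at 34/5, and filling with it alone uses duration 4×5=20. No mix of the others beats 4×34 = 136.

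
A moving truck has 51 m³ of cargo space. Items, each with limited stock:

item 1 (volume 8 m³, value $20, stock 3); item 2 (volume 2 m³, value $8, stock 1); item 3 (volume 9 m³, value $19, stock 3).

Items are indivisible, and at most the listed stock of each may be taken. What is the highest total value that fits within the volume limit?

Best selections within volume 51 and stock limits:
- 3×item 1 + 3×item 3: volume 51, value 117
- 3×item 1 + 1×item 2 + 2×item 3: volume 44, value 106
- 2×item 1 + 1×item 2 + 3×item 3: volume 45, value 105
Best: $117.

$117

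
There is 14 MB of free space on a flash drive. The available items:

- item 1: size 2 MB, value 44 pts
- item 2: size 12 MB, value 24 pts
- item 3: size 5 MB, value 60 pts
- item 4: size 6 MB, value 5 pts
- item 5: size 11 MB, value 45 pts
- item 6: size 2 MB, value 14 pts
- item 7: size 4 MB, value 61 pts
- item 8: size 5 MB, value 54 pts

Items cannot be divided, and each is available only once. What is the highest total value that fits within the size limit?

Check high-value combinations within 14 MB:
- item 1+item 3+item 6+item 7: size 2+5+2+4=13, value 44+60+14+61=179
- item 3+item 7+item 8: size 5+4+5=14, value 60+61+54=175
- item 1+item 6+item 7+item 8: size 2+2+4+5=13, value 44+14+61+54=173
- item 1+item 3+item 6+item 8: size 2+5+2+5=14, value 44+60+14+54=172
Best: 179 pts.

179 pts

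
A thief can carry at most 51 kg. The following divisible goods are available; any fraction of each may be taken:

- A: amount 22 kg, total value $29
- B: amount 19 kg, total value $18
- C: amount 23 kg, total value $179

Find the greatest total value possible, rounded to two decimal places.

213.68

Take in order of value per unit:
- C (179/23 per unit): all 23 → value 179, running total 179.00
- A (29/22 per unit): all 22 → value 29, running total 208.00
- B (18/19 per unit): 6 of 19 → value 6×18/19 = 5.6842, running total 213.68
Total 213.68.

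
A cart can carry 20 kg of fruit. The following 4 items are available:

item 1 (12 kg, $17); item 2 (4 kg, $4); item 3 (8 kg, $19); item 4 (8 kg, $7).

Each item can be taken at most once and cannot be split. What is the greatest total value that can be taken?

This is a 0/1 knapsack; check combinations near the capacity.
- item 1+item 3: weight 12+8=20, value 17+19=36
- item 2+item 3+item 4: weight 4+8+8=20, value 4+19+7=30
- item 3+item 4: weight 8+8=16, value 19+7=26
Best: $36.

$36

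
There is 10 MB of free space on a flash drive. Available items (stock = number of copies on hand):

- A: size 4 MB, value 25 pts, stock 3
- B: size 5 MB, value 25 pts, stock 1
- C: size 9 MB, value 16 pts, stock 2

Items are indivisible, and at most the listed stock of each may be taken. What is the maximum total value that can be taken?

50 pts

Best selections within size 10 and stock limits:
- 2×A: size 8, value 50
- 1×A + 1×B: size 9, value 50
Best: 50 pts.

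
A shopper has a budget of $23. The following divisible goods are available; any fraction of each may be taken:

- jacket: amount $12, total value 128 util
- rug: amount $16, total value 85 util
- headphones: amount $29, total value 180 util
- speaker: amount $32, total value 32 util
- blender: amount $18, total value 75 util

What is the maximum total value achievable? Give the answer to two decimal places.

Take in order of value per unit:
- jacket (128/12 per unit): all 12 → value 128, running total 128.00
- headphones (180/29 per unit): 11 of 29 → value 11×180/29 = 68.2759, running total 196.28
Total 196.28.

196.28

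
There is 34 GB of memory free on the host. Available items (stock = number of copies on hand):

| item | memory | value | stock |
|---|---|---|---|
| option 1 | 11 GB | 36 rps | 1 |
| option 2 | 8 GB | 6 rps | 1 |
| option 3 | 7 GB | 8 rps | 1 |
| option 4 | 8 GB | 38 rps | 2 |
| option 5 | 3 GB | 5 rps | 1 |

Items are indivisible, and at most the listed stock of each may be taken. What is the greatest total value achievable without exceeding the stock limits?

120 rps

Best selections within memory 34 and stock limits:
- 1×option 1 + 1×option 3 + 2×option 4: memory 34, value 120
- 1×option 1 + 2×option 4 + 1×option 5: memory 30, value 117
- 1×option 1 + 2×option 4: memory 27, value 112
Best: 120 rps.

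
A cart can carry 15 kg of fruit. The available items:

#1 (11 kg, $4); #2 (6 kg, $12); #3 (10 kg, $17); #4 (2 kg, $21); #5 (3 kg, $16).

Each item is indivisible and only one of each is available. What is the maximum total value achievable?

$54

Check high-value combinations within 15 kg:
- #3+#4+#5: weight 10+2+3=15, value 17+21+16=54
- #2+#4+#5: weight 6+2+3=11, value 12+21+16=49
- #3+#4: weight 10+2=12, value 17+21=38
Best: $54.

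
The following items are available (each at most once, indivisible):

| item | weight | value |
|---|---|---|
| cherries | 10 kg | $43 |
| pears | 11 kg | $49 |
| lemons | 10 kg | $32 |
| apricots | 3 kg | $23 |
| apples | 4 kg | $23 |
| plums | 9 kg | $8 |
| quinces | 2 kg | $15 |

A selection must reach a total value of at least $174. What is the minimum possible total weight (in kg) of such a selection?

Subsets with value ≥ 174, sorted by total weight:
- cherries+pears+lemons+apricots+apples+quinces: weight 40, value 185
- cherries+pears+lemons+apricots+apples+plums: weight 47, value 178
- cherries+pears+lemons+apricots+apples+plums+quinces: weight 49, value 193
Minimum weight: 40 kg.

40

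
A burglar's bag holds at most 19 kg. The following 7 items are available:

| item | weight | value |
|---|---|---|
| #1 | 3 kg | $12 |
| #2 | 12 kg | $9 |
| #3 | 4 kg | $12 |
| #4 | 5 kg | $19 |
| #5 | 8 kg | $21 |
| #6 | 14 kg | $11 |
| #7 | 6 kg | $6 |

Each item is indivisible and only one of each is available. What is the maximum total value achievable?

Check high-value combinations within 19 kg:
- #1+#4+#5: weight 3+5+8=16, value 12+19+21=52
- #3+#4+#5: weight 4+5+8=17, value 12+19+21=52
- #1+#3+#4+#7: weight 3+4+5+6=18, value 12+12+19+6=49
- #4+#5+#7: weight 5+8+6=19, value 19+21+6=46
Best: $52.

$52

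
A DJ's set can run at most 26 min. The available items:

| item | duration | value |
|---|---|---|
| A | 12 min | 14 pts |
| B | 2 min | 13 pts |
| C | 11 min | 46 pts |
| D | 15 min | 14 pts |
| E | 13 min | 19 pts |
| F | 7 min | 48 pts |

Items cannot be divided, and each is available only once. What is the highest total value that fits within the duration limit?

107 pts

Check high-value combinations within 26 min:
- B+C+F: duration 2+11+7=20, value 13+46+48=107
- C+F: duration 11+7=18, value 46+48=94
- B+E+F: duration 2+13+7=22, value 13+19+48=80
- B+C+E: duration 2+11+13=26, value 13+46+19=78
- A+B+F: duration 12+2+7=21, value 14+13+48=75
Best: 107 pts.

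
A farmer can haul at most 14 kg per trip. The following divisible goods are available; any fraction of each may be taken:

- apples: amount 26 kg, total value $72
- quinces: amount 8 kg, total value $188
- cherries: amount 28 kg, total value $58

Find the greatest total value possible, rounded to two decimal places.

Take in order of value per unit:
- quinces (188/8 per unit): all 8 → value 188, running total 188.00
- apples (72/26 per unit): 6 of 26 → value 6×72/26 = 16.6154, running total 204.62
Total 204.62.

204.62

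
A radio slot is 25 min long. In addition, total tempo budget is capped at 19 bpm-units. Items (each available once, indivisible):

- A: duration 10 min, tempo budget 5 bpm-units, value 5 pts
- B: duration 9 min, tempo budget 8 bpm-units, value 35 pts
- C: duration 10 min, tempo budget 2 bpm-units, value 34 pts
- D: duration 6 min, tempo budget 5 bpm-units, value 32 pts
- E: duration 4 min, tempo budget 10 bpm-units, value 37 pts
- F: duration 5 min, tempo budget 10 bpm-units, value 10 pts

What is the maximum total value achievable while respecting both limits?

103 pts

Feasible sets respecting both limits:
- C+D+E: duration 20, tempo budget 17, value 103
- B+C+D: duration 25, tempo budget 15, value 101
- A+C+E: duration 24, tempo budget 17, value 76
Best: 103 pts.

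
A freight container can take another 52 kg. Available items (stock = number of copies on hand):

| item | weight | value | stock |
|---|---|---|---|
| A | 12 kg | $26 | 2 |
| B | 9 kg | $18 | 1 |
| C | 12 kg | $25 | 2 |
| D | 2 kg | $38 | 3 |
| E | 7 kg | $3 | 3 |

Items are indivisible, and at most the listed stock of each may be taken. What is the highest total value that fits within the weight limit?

$209

Top feasible selections:
- 2×A + 1×B + 1×C + 3×D: weight 51, value 209
- 1×A + 1×B + 2×C + 3×D: weight 51, value 208
- 2×A + 1×C + 3×D + 1×E: weight 49, value 194
- 1×A + 2×C + 3×D + 1×E: weight 49, value 193
Best: $209.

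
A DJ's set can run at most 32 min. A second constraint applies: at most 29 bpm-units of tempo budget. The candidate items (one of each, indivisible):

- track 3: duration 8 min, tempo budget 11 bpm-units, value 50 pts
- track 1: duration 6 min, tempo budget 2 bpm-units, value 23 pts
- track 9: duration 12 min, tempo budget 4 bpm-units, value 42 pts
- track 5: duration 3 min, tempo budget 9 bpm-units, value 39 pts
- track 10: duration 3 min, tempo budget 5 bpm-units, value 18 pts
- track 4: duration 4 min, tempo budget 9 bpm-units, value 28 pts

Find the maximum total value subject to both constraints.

Feasible sets respecting both limits:
- track 3+track 1+track 9+track 5: duration 29, tempo budget 26, value 154
- track 1+track 9+track 5+track 10+track 4: duration 28, tempo budget 29, value 150
- track 3+track 9+track 5+track 10: duration 26, tempo budget 29, value 149
- track 3+track 1+track 9+track 4: duration 30, tempo budget 26, value 143
Best: 154 pts.

154 pts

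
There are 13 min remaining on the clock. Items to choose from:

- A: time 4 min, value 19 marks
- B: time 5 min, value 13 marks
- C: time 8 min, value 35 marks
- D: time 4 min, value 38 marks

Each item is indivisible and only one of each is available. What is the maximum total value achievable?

73 marks

Check high-value combinations within 13 min:
- C+D: time 8+4=12, value 35+38=73
- A+B+D: time 4+5+4=13, value 19+13+38=70
- A+D: time 4+4=8, value 19+38=57
Best: 73 marks.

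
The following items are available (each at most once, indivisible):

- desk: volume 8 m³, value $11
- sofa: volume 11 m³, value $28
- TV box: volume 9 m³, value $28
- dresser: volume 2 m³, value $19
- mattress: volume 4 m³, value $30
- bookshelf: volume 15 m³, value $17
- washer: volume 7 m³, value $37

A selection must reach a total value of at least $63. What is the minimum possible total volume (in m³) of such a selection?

11

Subsets with value ≥ 63, sorted by total volume:
- mattress+washer: volume 11, value 67
- dresser+mattress+washer: volume 13, value 86
Minimum volume: 11 m³.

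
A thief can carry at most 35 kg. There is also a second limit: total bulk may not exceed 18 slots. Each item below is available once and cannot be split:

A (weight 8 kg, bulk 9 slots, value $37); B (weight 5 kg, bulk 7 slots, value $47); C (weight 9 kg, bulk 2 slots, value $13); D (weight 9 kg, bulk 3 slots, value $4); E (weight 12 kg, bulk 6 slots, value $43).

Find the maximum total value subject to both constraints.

$107

Feasible sets respecting both limits:
- B+C+D+E: weight 35, bulk 18, value 107
- B+C+E: weight 26, bulk 15, value 103
- A+B+C: weight 22, bulk 18, value 97
Best: $107.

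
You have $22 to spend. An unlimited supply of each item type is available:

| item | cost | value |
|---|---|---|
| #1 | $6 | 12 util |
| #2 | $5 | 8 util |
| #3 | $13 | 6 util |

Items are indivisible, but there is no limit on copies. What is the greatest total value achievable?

40 util

Best value-per-unit is #1 at 12/6; filling with it alone gives 3×12 = 36.
Optimal mix: 2×#1 + 2×#2 → cost 22, value 40.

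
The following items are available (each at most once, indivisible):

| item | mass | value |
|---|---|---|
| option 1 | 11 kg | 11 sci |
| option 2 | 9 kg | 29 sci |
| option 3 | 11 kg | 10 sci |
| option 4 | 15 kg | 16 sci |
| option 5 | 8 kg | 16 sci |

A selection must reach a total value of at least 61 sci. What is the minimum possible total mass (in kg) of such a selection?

Subsets with value ≥ 61, sorted by total mass:
- option 2+option 4+option 5: mass 32, value 61
- option 1+option 2+option 3+option 5: mass 39, value 66
- option 1+option 2+option 4+option 5: mass 43, value 72
Minimum mass: 32 kg.

32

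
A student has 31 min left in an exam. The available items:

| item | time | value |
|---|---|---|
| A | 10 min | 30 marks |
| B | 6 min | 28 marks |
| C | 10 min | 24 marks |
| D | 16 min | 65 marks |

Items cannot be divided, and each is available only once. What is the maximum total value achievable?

Check high-value combinations within 31 min:
- A+D: time 10+16=26, value 30+65=95
- B+D: time 6+16=22, value 28+65=93
- C+D: time 10+16=26, value 24+65=89
Best: 95 marks.

95 marks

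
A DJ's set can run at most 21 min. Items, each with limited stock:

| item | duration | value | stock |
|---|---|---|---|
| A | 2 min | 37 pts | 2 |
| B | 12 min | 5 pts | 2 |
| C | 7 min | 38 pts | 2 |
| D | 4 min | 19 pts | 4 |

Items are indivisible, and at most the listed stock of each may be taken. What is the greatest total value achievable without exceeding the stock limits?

150 pts

Top feasible selections:
- 2×A + 2×C: duration 18, value 150
- 2×A + 1×C + 2×D: duration 19, value 150
- 2×A + 4×D: duration 20, value 150
- 1×A + 2×C + 1×D: duration 20, value 132
Best: 150 pts.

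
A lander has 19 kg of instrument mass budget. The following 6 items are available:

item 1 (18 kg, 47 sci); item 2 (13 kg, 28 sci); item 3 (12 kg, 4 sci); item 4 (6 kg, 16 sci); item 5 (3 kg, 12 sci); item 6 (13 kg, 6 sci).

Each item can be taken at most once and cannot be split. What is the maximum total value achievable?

Check high-value combinations within 19 kg:
- item 1: mass 18, value 47
- item 2+item 4: mass 13+6=19, value 28+16=44
- item 2+item 5: mass 13+3=16, value 28+12=40
- item 4+item 5: mass 6+3=9, value 16+12=28
- item 2: mass 13, value 28
Best: 47 sci.

47 sci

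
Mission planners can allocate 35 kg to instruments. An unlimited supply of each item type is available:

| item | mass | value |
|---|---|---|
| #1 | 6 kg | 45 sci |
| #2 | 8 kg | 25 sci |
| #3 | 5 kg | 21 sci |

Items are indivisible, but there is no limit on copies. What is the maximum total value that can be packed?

246 sci

Best value-per-unit is #1 at 45/6; filling with it alone gives 5×45 = 225.
Optimal mix: 5×#1 + 1×#3 → mass 35, value 246.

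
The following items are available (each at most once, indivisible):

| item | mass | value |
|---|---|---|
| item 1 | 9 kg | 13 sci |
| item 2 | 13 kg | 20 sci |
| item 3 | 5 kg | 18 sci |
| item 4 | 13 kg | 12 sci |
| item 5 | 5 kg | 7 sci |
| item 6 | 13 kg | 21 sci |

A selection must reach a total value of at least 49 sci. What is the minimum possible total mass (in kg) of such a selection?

Subsets with value ≥ 49, sorted by total mass:
- item 1+item 3+item 6: mass 27, value 52
- item 1+item 2+item 3: mass 27, value 51
- item 2+item 3+item 6: mass 31, value 59
- item 3+item 4+item 6: mass 31, value 51
Minimum mass: 27 kg.

27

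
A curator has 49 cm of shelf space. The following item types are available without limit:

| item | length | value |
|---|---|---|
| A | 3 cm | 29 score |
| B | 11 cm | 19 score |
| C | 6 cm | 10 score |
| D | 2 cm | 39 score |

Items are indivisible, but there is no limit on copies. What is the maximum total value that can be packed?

Best value-per-unit is D at 39/2, and filling with it alone uses length 24×2=48. No mix of the others beats 24×39 = 936.

936 score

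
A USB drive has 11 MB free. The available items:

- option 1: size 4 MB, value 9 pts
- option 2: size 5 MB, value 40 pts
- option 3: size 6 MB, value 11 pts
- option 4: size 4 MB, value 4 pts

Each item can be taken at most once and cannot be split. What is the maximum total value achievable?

Check high-value combinations within 11 MB:
- option 2+option 3: size 5+6=11, value 40+11=51
- option 1+option 2: size 4+5=9, value 9+40=49
- option 2+option 4: size 5+4=9, value 40+4=44
Best: 51 pts.

51 pts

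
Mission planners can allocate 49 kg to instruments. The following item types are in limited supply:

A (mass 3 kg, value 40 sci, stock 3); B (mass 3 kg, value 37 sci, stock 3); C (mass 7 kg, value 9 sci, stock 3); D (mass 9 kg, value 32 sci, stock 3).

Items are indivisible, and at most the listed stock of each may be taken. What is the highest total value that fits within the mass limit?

327 sci

Best selections within mass 49 and stock limits:
- 3×A + 3×B + 3×D: mass 45, value 327
- 3×A + 3×B + 1×C + 2×D: mass 43, value 304
- 3×A + 2×B + 1×C + 3×D: mass 49, value 299
Best: 327 sci.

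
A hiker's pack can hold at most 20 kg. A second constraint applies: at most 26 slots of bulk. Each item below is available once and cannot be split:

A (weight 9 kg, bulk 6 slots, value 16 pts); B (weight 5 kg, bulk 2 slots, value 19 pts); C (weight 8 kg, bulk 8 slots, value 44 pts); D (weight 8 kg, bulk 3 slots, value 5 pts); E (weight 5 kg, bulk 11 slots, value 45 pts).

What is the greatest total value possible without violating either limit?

108 pts

Feasible sets respecting both limits:
- B+C+E: weight 18, bulk 21, value 108
- C+E: weight 13, bulk 19, value 89
- A+B+E: weight 19, bulk 19, value 80
- B+D+E: weight 18, bulk 16, value 69
Best: 108 pts.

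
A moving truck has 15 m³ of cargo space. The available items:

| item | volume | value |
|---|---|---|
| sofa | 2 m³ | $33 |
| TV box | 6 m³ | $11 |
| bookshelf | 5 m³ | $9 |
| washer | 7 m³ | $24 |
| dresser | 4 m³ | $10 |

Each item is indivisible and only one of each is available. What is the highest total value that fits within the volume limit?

Check high-value combinations within 15 m³:
- sofa+TV box+washer: volume 2+6+7=15, value 33+11+24=68
- sofa+washer+dresser: volume 2+7+4=13, value 33+24+10=67
- sofa+bookshelf+washer: volume 2+5+7=14, value 33+9+24=66
- sofa+washer: volume 2+7=9, value 33+24=57
- sofa+TV box+dresser: volume 2+6+4=12, value 33+11+10=54
Best: $68.

$68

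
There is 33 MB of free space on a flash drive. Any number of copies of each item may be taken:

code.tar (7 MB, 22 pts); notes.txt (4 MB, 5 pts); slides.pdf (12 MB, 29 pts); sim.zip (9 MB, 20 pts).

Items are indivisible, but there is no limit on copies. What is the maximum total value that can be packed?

Best value-per-unit is code.tar at 22/7; filling with it alone gives 4×22 = 88.
Optimal mix: 3×code.tar + 1×slides.pdf → size 33, value 95.

95 pts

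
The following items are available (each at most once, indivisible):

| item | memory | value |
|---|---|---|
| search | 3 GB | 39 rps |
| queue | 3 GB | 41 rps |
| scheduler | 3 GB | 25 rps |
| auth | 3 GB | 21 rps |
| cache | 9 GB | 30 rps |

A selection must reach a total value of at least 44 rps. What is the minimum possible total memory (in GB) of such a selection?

6

Subsets with value ≥ 44, sorted by total memory:
- search+queue: memory 6, value 80
- queue+scheduler: memory 6, value 66
- search+scheduler: memory 6, value 64
Minimum memory: 6 GB.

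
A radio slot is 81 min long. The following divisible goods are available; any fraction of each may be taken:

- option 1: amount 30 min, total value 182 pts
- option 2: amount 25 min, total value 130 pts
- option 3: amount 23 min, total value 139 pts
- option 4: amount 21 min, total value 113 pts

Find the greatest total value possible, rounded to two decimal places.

Take in order of value per unit:
- option 1 (182/30 per unit): all 30 → value 182, running total 182.00
- option 3 (139/23 per unit): all 23 → value 139, running total 321.00
- option 4 (113/21 per unit): all 21 → value 113, running total 434.00
- option 2 (130/25 per unit): 7 of 25 → value 7×130/25 = 36.4000, running total 470.40
Total 470.40.

470.40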